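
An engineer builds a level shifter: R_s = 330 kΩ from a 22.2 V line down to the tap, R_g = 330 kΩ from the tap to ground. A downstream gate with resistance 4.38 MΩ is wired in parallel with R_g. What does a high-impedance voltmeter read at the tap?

The load sits in parallel with R_g: R_g‖R_L = (330 × 4380) / (330 + 4380) = 306.9 kΩ.
V_out = 22.2 × 306.9 / (330 + 306.9) = 22.2 × 306.9/636.9 = 10.7 V.

V_out ≈ 10.7 V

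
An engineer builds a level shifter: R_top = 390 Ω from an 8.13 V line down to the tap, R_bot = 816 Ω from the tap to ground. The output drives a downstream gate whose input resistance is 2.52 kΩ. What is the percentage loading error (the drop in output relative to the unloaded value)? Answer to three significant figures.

The divider's output (Thévenin) resistance is R_top‖R_bot = 263.9 Ω.
Fractional drop under load = R_th/(R_th + R_L) = 263.9 / (263.9 + 2520) = 0.09479.
So the output falls by 9.48 %.

9.48 %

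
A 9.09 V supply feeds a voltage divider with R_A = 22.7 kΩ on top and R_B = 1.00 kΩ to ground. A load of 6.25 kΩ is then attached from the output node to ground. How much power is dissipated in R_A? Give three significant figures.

Total resistance from the source is R_A + (R_B‖R_L) = 23.56 kΩ, so I = 9.09/23.56 kΩ = 0.3858 mA.
P = I²·R_A = (0.3858 mA)² × 22.7 kΩ = 3.38 mW.

P ≈ 3.38 mW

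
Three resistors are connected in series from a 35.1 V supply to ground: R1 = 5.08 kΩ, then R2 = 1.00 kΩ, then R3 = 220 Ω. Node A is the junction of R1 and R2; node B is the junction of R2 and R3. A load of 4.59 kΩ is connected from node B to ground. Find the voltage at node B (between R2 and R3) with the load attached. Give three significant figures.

At node B, R3 is in parallel with the load: R3‖R_L = 209.9 Ω.
Below node A the resistance is R2 + (R3‖R_L) = 1210 Ω, so V_A = 35.1 × 1210/6290 = 6.752 V.
Then V_B = V_A × (R3‖R_L)/(R2 + R3‖R_L) = 6.752 × 209.9/1210 = 1.17 V.

V ≈ 1.17 V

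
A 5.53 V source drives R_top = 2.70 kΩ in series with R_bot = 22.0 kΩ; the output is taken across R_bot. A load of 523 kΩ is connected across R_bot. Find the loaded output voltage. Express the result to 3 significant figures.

The load sits in parallel with R_bot: R_bot‖R_L = (22.0 × 523) / (22.0 + 523) = 21.11 kΩ.
V_out = 5.53 × 21.11 / (2.70 + 21.11) = 5.53 × 21.11/23.81 = 4.90 V.
(Unloaded it would have been 4.93 V.)

V_out ≈ 4.90 V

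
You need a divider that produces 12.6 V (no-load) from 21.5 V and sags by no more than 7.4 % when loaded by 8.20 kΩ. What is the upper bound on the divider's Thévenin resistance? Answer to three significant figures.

Loading drop = R_th/(R_th + R_L) ≤ 0.0740, so R_th ≤ R_L · ε/(1−ε) = 8.20 kΩ × 0.0740/0.9260 = 655 Ω.
(Any R1, R2 with R2/(R1+R2) = 0.586 and R1‖R2 ≤ 655 Ω will meet the spec.)

R_th ≤ 655 Ω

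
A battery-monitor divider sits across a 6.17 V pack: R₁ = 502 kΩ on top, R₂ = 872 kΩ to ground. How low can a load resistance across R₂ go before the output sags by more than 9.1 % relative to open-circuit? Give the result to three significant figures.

R_L(min) ≈ 3.18 MΩ

Output resistance R_th = R₁‖R₂ = (502 × 872)/1374 = 318.6 kΩ.
The fractional drop is R_th/(R_th + R_L); requiring this ≤ 0.0910 gives R_L ≥ R_th(1/0.0910 − 1) = 318.6 × 9.989 = 3.18 MΩ.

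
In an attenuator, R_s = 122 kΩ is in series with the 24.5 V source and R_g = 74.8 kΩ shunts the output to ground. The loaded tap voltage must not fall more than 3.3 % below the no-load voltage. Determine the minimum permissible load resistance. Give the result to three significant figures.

R_L(min) ≈ 1.36 MΩ

Output resistance R_th = R_s‖R_g = (122 × 74.8)/196.8 = 46.37 kΩ.
The fractional drop is R_th/(R_th + R_L); requiring this ≤ 0.0330 gives R_L ≥ R_th(1/0.0330 − 1) = 46.37 × 29.30 = 1.36 MΩ.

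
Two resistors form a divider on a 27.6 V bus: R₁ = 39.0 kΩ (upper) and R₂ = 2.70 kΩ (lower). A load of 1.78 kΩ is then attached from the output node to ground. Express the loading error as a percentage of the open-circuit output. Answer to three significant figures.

Unloaded V = 27.6 × 2.70/41.70 = 1.787 V.
Loaded: R₂‖R_L = 1.073 kΩ, giving V = 27.6 × 1.073/40.07 = 0.7389 V.
Drop = (1.787 − 0.7389) / 1.787 = 58.7 %.

58.7 %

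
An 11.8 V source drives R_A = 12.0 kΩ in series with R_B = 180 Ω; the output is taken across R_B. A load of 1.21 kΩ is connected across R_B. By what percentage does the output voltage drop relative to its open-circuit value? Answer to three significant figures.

12.8 %

Unloaded V = 11.8 × 180/12180 = 0.17438 V.
Loaded: R_B‖R_L = 156.7 Ω, giving V = 11.8 × 156.7/12160 = 0.15209 V.
Drop = (0.17438 − 0.15209) / 0.17438 = 12.8 %.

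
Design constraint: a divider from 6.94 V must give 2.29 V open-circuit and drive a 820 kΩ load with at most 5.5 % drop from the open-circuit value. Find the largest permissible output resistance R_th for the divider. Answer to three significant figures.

Loading drop = R_th/(R_th + R_L) ≤ 0.0550, so R_th ≤ R_L · ε/(1−ε) = 820 kΩ × 0.0550/0.9450 = 47.7 kΩ.
(Any R1, R2 with R2/(R1+R2) = 0.330 and R1‖R2 ≤ 47.7 kΩ will meet the spec.)

R_th ≤ 47.7 kΩ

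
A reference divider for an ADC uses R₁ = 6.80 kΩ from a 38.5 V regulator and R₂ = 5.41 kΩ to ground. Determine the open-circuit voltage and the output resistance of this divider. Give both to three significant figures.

V_th = 17.1 V, R_th = 3.01 kΩ

V_th is the open-circuit tap voltage: 38.5 × 5.41/(6.80 + 5.41) = 17.1 V.
With the supply zeroed, R₁ and R₂ appear in parallel from the tap: R_th = R₁‖R₂ = (6.80 × 5.41)/12.21 = 3.01 kΩ.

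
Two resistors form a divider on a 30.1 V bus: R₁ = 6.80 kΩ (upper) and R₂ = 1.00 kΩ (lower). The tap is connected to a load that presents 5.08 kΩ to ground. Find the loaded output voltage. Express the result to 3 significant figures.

The load sits in parallel with R₂: R₂‖R_L = (1.00 × 5.08) / (1.00 + 5.08) = 0.8355 kΩ.
V_out = 30.1 × 0.8355 / (6.80 + 0.8355) = 30.1 × 0.8355/7.636 = 3.29 V.

V_out ≈ 3.29 V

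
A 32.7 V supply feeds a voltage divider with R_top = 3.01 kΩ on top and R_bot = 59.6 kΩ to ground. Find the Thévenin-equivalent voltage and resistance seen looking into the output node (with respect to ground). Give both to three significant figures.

V_th = 31.1 V, R_th = 2.87 kΩ

V_th is the open-circuit tap voltage: 32.7 × 59.6/(3.01 + 59.6) = 31.1 V.
With the supply zeroed, R_top and R_bot appear in parallel from the tap: R_th = R_top‖R_bot = (3.01 × 59.6)/62.61 = 2.87 kΩ.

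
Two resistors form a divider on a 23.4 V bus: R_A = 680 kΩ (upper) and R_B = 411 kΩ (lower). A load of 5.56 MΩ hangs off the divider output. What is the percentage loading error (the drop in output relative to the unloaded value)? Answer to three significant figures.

4.40 %

The divider's output (Thévenin) resistance is R_A‖R_B = 256.2 kΩ.
Fractional drop under load = R_th/(R_th + R_L) = 256.2 / (256.2 + 5560) = 0.04404.
So the output falls by 4.40 %.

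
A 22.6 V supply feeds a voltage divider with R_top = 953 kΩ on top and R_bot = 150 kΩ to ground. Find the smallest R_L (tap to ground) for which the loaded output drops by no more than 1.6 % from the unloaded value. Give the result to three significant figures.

Output resistance R_th = R_top‖R_bot = (953 × 150)/1103 = 129.6 kΩ.
The fractional drop is R_th/(R_th + R_L); requiring this ≤ 0.0160 gives R_L ≥ R_th(1/0.0160 − 1) = 129.6 × 61.50 = 7.97 MΩ.

R_L(min) ≈ 7.97 MΩ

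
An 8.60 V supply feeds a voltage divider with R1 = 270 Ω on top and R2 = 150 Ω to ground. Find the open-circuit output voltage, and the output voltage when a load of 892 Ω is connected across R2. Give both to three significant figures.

Unloaded: 3.07 V; loaded: 2.77 V

Open-circuit: V = 8.60 × 150/(270 + 150) = 3.07 V.
With the load, R2 becomes R2‖R_L = 128.4 Ω, so V = 8.60 × 128.4/398.4 = 2.77 V.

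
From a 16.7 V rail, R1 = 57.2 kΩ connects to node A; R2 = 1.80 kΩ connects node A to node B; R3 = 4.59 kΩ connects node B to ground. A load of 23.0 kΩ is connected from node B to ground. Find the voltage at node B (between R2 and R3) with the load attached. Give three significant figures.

At node B, R3 is in parallel with the load: R3‖R_L = 3.826 kΩ.
Below node A the resistance is R2 + (R3‖R_L) = 5.626 kΩ, so V_A = 16.7 × 5.626/62.83 = 1.496 V.
Then V_B = V_A × (R3‖R_L)/(R2 + R3‖R_L) = 1.496 × 3.826/5.626 = 1.02 V.

V ≈ 1.02 V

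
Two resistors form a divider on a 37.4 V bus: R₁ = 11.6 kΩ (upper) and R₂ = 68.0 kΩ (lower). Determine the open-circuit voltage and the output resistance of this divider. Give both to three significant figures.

V_th = 31.9 V, R_th = 9.91 kΩ

V_th is the open-circuit tap voltage: 37.4 × 68.0/(11.6 + 68.0) = 31.9 V.
With the supply zeroed, R₁ and R₂ appear in parallel from the tap: R_th = R₁‖R₂ = (11.6 × 68.0)/79.60 = 9.91 kΩ.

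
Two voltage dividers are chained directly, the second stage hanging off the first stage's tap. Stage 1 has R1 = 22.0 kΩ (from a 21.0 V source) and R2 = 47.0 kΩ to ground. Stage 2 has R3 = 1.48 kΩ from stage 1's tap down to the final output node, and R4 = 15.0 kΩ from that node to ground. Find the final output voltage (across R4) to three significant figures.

Stage 2 presents R3+R4 = 16.48 kΩ as a load on stage 1's tap.
Stage 1's lower leg becomes R2‖(R3+R4) = 12.20 kΩ, so V_mid = 21.0 × 12.20/34.20 = 7.492 V.
Stage 2 is itself unloaded: V_out = V_mid × R4/(R3+R4) = 7.492 × 15.0/16.48 = 6.82 V.

V_out ≈ 6.82 V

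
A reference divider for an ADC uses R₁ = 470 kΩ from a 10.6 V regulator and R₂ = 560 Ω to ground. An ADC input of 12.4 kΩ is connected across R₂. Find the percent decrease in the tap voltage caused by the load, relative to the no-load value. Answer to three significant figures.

4.32 %

The divider's output (Thévenin) resistance is R₁‖R₂ = 559.3 Ω.
Fractional drop under load = R_th/(R_th + R_L) = 559.3 / (559.3 + 12400) = 0.04316.
So the output falls by 4.32 %.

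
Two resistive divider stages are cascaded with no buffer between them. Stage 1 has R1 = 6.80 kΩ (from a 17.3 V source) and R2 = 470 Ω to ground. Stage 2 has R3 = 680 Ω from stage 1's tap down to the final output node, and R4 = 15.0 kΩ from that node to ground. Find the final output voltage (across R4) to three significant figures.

Stage 2 presents R3+R4 = 15680 Ω as a load on stage 1's tap.
Stage 1's lower leg becomes R2‖(R3+R4) = 456.3 Ω, so V_mid = 17.3 × 456.3/7256 = 1.088 V.
Stage 2 is itself unloaded: V_out = V_mid × R4/(R3+R4) = 1.088 × 15000/15680 = 1.04 V.

V_out ≈ 1.04 V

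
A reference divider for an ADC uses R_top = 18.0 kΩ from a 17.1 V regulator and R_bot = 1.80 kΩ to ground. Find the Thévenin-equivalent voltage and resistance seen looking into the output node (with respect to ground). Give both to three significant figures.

V_th is the open-circuit tap voltage: 17.1 × 1.80/(18.0 + 1.80) = 1.55 V.
With the supply zeroed, R_top and R_bot appear in parallel from the tap: R_th = R_top‖R_bot = (18.0 × 1.80)/19.80 = 1.64 kΩ.

V_th = 1.55 V, R_th = 1.64 kΩ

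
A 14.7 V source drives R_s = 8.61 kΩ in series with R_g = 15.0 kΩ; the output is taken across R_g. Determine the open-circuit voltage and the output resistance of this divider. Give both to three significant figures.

V_th = 9.34 V, R_th = 5.47 kΩ

V_th is the open-circuit tap voltage: 14.7 × 15.0/(8.61 + 15.0) = 9.34 V.
With the supply zeroed, R_s and R_g appear in parallel from the tap: R_th = R_s‖R_g = (8.61 × 15.0)/23.61 = 5.47 kΩ.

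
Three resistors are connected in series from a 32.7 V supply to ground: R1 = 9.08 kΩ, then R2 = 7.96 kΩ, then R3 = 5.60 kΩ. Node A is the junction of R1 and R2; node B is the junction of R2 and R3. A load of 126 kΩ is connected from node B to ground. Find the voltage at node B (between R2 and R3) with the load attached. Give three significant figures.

At node B, R3 is in parallel with the load: R3‖R_L = 5.362 kΩ.
Below node A the resistance is R2 + (R3‖R_L) = 13.32 kΩ, so V_A = 32.7 × 13.32/22.40 = 19.45 V.
Then V_B = V_A × (R3‖R_L)/(R2 + R3‖R_L) = 19.45 × 5.362/13.32 = 7.83 V.

V ≈ 7.83 V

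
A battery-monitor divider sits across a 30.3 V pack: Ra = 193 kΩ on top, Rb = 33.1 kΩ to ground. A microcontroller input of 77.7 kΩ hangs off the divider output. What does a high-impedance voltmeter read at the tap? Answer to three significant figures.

V_out ≈ 3.25 V

The load sits in parallel with Rb: Rb‖R_L = (33.1 × 77.7) / (33.1 + 77.7) = 23.21 kΩ.
V_out = 30.3 × 23.21 / (193 + 23.21) = 30.3 × 23.21/216.2 = 3.25 V.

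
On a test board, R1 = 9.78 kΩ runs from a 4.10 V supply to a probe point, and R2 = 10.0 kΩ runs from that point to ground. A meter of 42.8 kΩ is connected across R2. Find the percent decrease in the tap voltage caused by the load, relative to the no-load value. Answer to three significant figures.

10.4 %

The divider's output (Thévenin) resistance is R1‖R2 = 4.944 kΩ.
Fractional drop under load = R_th/(R_th + R_L) = 4.944 / (4.944 + 42.8) = 0.1036.
So the output falls by 10.4 %.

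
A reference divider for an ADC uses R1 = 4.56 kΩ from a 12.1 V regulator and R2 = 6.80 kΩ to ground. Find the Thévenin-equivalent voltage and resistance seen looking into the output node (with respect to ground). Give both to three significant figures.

V_th = 7.24 V, R_th = 2.73 kΩ

V_th is the open-circuit tap voltage: 12.1 × 6.80/(4.56 + 6.80) = 7.24 V.
With the supply zeroed, R1 and R2 appear in parallel from the tap: R_th = R1‖R2 = (4.56 × 6.80)/11.36 = 2.73 kΩ.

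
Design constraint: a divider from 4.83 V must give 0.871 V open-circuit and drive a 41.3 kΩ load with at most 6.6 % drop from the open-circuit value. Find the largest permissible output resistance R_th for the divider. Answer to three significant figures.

R_th ≤ 2.92 kΩ

Loading drop = R_th/(R_th + R_L) ≤ 0.0660, so R_th ≤ R_L · ε/(1−ε) = 41.3 kΩ × 0.0660/0.9340 = 2.92 kΩ.
(Any R1, R2 with R2/(R1+R2) = 0.180 and R1‖R2 ≤ 2.92 kΩ will meet the spec.)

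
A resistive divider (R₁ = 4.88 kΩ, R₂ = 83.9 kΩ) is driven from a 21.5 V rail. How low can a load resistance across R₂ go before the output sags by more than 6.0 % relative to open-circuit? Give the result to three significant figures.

Output resistance R_th = R₁‖R₂ = (4.88 × 83.9)/88.78 = 4.612 kΩ.
The fractional drop is R_th/(R_th + R_L); requiring this ≤ 0.0600 gives R_L ≥ R_th(1/0.0600 − 1) = 4.612 × 15.67 = 72.3 kΩ.

R_L(min) ≈ 72.3 kΩ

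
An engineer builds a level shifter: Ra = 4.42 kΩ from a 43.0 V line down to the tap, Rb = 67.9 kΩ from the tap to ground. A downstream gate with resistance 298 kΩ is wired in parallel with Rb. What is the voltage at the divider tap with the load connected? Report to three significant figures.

The load sits in parallel with Rb: Rb‖R_L = (67.9 × 298) / (67.9 + 298) = 55.30 kΩ.
V_out = 43.0 × 55.30 / (4.42 + 55.30) = 43.0 × 55.30/59.72 = 39.8 V.
(Unloaded it would have been 40.4 V.)

V_out ≈ 39.8 V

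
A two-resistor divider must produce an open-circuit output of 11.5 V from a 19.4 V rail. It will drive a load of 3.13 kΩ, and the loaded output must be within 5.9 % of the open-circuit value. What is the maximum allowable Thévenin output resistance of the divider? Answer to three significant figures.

R_th ≤ 196 Ω

Loading drop = R_th/(R_th + R_L) ≤ 0.0590, so R_th ≤ R_L · ε/(1−ε) = 3.13 kΩ × 0.0590/0.9410 = 196 Ω.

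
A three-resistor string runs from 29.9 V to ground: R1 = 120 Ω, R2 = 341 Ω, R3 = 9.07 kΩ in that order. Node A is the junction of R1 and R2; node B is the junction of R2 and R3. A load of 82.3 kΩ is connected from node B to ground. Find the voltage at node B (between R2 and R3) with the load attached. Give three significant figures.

V ≈ 28.3 V

At node B, R3 is in parallel with the load: R3‖R_L = 8170 Ω.
Below node A the resistance is R2 + (R3‖R_L) = 8511 Ω, so V_A = 29.9 × 8511/8631 = 29.48 V.
Then V_B = V_A × (R3‖R_L)/(R2 + R3‖R_L) = 29.48 × 8170/8511 = 28.3 V.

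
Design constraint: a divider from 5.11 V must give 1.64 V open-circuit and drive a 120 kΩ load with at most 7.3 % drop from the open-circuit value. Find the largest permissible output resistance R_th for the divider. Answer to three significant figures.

R_th ≤ 9.45 kΩ

Loading drop = R_th/(R_th + R_L) ≤ 0.0730, so R_th ≤ R_L · ε/(1−ε) = 120 kΩ × 0.0730/0.9270 = 9.45 kΩ.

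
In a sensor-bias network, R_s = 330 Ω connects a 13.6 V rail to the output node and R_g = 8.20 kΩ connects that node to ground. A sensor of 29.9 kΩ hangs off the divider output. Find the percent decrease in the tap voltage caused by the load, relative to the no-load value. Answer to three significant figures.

1.05 %

The divider's output (Thévenin) resistance is R_s‖R_g = 317.2 Ω.
Fractional drop under load = R_th/(R_th + R_L) = 317.2 / (317.2 + 29900) = 0.01050.
So the output falls by 1.05 %.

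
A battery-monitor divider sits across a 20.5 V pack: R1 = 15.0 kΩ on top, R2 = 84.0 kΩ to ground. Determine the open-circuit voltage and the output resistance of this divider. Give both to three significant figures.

V_th = 17.4 V, R_th = 12.7 kΩ

V_th is the open-circuit tap voltage: 20.5 × 84.0/(15.0 + 84.0) = 17.4 V.
With the supply zeroed, R1 and R2 appear in parallel from the tap: R_th = R1‖R2 = (15.0 × 84.0)/99.00 = 12.7 kΩ.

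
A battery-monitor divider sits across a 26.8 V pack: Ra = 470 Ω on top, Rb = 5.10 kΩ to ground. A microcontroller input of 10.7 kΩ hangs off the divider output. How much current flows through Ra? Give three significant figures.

I ≈ 6.83 mA

Rb‖R_L = 3454 Ω, so the source sees Ra + Rb‖R_L = 3924 Ω.
I = 26.8 V / 3924 Ω = 6.83 mA.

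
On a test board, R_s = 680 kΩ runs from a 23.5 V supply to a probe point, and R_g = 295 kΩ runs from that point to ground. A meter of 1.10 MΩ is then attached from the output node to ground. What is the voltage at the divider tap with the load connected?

V_out ≈ 5.99 V

The load sits in parallel with R_g: R_g‖R_L = (295 × 1100) / (295 + 1100) = 232.6 kΩ.
V_out = 23.5 × 232.6 / (680 + 232.6) = 23.5 × 232.6/912.6 = 5.99 V.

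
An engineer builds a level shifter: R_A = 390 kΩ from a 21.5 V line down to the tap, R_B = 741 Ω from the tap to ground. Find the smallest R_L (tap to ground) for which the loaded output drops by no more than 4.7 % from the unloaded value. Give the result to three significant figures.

R_L(min) ≈ 15.0 kΩ

Output resistance R_th = R_A‖R_B = (390000 × 741)/390700 = 739.6 Ω.
The fractional drop is R_th/(R_th + R_L); requiring this ≤ 0.0470 gives R_L ≥ R_th(1/0.0470 − 1) = 739.6 × 20.28 = 15.0 kΩ.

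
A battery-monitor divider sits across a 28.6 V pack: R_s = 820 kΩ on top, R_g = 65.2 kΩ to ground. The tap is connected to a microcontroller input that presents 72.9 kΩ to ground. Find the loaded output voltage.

The load sits in parallel with R_g: R_g‖R_L = (65.2 × 72.9) / (65.2 + 72.9) = 34.42 kΩ.
V_out = 28.6 × 34.42 / (820 + 34.42) = 28.6 × 34.42/854.4 = 1.15 V.

V_out ≈ 1.15 V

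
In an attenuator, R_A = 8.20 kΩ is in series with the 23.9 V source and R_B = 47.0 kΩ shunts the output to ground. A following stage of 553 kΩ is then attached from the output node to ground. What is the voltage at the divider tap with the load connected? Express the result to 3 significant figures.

V_out ≈ 20.1 V

The load sits in parallel with R_B: R_B‖R_L = (47.0 × 553) / (47.0 + 553) = 43.32 kΩ.
V_out = 23.9 × 43.32 / (8.20 + 43.32) = 23.9 × 43.32/51.52 = 20.1 V.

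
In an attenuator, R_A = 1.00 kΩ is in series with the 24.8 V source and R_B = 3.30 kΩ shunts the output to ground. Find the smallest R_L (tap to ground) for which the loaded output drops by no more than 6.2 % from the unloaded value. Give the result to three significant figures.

Output resistance R_th = R_A‖R_B = (1000 × 3300)/4300 = 767.4 Ω.
The fractional drop is R_th/(R_th + R_L); requiring this ≤ 0.0620 gives R_L ≥ R_th(1/0.0620 − 1) = 767.4 × 15.13 = 11.6 kΩ.

R_L(min) ≈ 11.6 kΩ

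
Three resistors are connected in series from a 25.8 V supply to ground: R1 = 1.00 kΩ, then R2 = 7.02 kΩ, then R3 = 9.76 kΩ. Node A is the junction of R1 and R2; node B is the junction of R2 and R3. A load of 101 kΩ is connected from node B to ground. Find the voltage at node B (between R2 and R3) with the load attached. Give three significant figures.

At node B, R3 is in parallel with the load: R3‖R_L = 8.900 kΩ.
Below node A the resistance is R2 + (R3‖R_L) = 15.92 kΩ, so V_A = 25.8 × 15.92/16.92 = 24.28 V.
Then V_B = V_A × (R3‖R_L)/(R2 + R3‖R_L) = 24.28 × 8.900/15.92 = 13.6 V.

V ≈ 13.6 V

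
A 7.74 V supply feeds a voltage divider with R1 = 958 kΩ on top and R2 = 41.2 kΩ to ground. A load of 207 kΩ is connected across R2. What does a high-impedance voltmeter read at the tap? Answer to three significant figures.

The load sits in parallel with R2: R2‖R_L = (41.2 × 207) / (41.2 + 207) = 34.36 kΩ.
V_out = 7.74 × 34.36 / (958 + 34.36) = 7.74 × 34.36/992.4 = 0.268 V.

V_out ≈ 0.268 V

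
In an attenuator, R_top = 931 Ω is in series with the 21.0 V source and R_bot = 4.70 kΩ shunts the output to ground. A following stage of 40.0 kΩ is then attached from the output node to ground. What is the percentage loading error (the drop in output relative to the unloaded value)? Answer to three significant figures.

1.91 %

The divider's output (Thévenin) resistance is R_top‖R_bot = 777.1 Ω.
Fractional drop under load = R_th/(R_th + R_L) = 777.1 / (777.1 + 40000) = 0.01906.
So the output falls by 1.91 %.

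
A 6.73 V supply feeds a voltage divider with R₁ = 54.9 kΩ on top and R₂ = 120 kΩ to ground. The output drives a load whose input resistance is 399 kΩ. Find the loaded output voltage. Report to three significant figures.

The load sits in parallel with R₂: R₂‖R_L = (120 × 399) / (120 + 399) = 92.25 kΩ.
V_out = 6.73 × 92.25 / (54.9 + 92.25) = 6.73 × 92.25/147.2 = 4.22 V.
(Unloaded it would have been 4.62 V.)

V_out ≈ 4.22 V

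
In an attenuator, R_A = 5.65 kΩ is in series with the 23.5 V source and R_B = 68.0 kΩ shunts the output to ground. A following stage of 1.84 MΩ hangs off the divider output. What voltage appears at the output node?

The load sits in parallel with R_B: R_B‖R_L = (68.0 × 1840) / (68.0 + 1840) = 65.58 kΩ.
V_out = 23.5 × 65.58 / (5.65 + 65.58) = 23.5 × 65.58/71.23 = 21.6 V.

V_out ≈ 21.6 V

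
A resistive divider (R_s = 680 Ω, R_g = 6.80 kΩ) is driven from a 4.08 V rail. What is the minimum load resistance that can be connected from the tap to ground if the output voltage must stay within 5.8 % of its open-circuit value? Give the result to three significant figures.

R_L(min) ≈ 10.0 kΩ

Output resistance R_th = R_s‖R_g = (680 × 6800)/7480 = 618.2 Ω.
The fractional drop is R_th/(R_th + R_L); requiring this ≤ 0.0580 gives R_L ≥ R_th(1/0.0580 − 1) = 618.2 × 16.24 = 10.0 kΩ.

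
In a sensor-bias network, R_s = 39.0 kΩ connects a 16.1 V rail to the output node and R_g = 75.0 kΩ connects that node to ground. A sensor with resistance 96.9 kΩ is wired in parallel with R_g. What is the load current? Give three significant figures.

R_g‖R_L = 42.28 kΩ; V_out = 16.1 × 42.28/81.28 = 8.375 V.
I_L = V_out / R_L = 8.375 / 96.9 kΩ = 0.0864 mA.

I_L ≈ 0.0864 mA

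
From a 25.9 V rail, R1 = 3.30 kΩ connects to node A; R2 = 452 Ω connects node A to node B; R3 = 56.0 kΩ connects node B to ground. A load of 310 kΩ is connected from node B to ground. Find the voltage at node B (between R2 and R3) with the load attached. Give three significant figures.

V ≈ 24.0 V

At node B, R3 is in parallel with the load: R3‖R_L = 47430 Ω.
Below node A the resistance is R2 + (R3‖R_L) = 47880 Ω, so V_A = 25.9 × 47880/51180 = 24.23 V.
Then V_B = V_A × (R3‖R_L)/(R2 + R3‖R_L) = 24.23 × 47430/47880 = 24.0 V.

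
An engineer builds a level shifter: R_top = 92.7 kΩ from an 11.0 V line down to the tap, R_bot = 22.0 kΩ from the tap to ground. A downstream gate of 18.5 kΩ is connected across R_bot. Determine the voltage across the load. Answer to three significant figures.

The load sits in parallel with R_bot: R_bot‖R_L = (22.0 × 18.5) / (22.0 + 18.5) = 10.05 kΩ.
V_out = 11.0 × 10.05 / (92.7 + 10.05) = 11.0 × 10.05/102.7 = 1.08 V.

V_out ≈ 1.08 V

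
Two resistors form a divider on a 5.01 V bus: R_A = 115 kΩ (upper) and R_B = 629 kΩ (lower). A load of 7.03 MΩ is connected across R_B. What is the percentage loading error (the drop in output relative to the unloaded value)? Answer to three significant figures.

1.36 %

The divider's output (Thévenin) resistance is R_A‖R_B = 97.22 kΩ.
Fractional drop under load = R_th/(R_th + R_L) = 97.22 / (97.22 + 7030) = 0.01364.
So the output falls by 1.36 %.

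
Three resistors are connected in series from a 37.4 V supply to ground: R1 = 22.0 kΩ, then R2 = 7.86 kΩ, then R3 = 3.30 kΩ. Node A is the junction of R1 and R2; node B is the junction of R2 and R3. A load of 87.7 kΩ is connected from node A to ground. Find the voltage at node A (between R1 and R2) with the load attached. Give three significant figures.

Below node A the series string R2+R3 = 11.16 kΩ sits in parallel with the 87.7 kΩ load: 9.900 kΩ.
V_A = 37.4 × 9.900/(22.0 + 9.900) = 11.6 V.

V ≈ 11.6 V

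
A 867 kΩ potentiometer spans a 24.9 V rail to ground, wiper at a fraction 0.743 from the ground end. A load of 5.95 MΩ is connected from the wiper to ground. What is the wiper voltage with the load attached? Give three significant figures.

V ≈ 18.0 V

The wiper splits the pot into (1−α)R = 222.8 kΩ above and αR = 644.2 kΩ below.
Lower section ‖ load = 581.3 kΩ.
V_wiper = 24.9 × 581.3/(222.8 + 581.3) = 18.0 V.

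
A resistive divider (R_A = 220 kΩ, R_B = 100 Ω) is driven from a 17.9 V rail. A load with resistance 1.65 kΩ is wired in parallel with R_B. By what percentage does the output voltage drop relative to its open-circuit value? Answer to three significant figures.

The divider's output (Thévenin) resistance is R_A‖R_B = 99.95 Ω.
Fractional drop under load = R_th/(R_th + R_L) = 99.95 / (99.95 + 1650) = 0.05712.
So the output falls by 5.71 %.

5.71 %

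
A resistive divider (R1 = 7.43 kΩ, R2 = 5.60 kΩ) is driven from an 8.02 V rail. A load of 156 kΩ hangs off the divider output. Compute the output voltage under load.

The load sits in parallel with R2: R2‖R_L = (5.60 × 156) / (5.60 + 156) = 5.406 kΩ.
V_out = 8.02 × 5.406 / (7.43 + 5.406) = 8.02 × 5.406/12.84 = 3.38 V.
(Unloaded it would have been 3.45 V.)

V_out ≈ 3.38 V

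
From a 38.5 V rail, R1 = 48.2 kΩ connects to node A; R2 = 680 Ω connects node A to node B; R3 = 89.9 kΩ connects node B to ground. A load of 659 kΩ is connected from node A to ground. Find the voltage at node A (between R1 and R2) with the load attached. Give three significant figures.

Below node A the series string R2+R3 = 90580 Ω sits in parallel with the 659000 Ω load: 79630 Ω.
V_A = 38.5 × 79630/(48200 + 79630) = 24.0 V.

V ≈ 24.0 V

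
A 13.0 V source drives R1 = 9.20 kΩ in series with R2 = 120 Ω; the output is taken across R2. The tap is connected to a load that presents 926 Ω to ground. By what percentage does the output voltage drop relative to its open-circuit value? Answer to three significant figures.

11.3 %

Unloaded V = 13.0 × 120/9320 = 0.16738 V.
Loaded: R2‖R_L = 106.2 Ω, giving V = 13.0 × 106.2/9306 = 0.14840 V.
Drop = (0.16738 − 0.14840) / 0.16738 = 11.3 %.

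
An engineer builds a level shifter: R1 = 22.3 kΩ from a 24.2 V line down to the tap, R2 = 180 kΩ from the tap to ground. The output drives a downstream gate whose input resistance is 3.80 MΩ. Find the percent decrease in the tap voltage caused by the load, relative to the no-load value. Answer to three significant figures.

0.519 %

The divider's output (Thévenin) resistance is R1‖R2 = 19.84 kΩ.
Fractional drop under load = R_th/(R_th + R_L) = 19.84 / (19.84 + 3800) = 0.005194.
So the output falls by 0.519 %.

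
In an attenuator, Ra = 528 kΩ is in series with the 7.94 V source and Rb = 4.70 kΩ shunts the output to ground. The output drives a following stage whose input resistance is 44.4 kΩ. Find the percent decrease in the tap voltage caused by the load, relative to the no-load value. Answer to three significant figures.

9.50 %

Unloaded V = 7.94 × 4.70/532.7 = 0.070054 V.
Loaded: Rb‖R_L = 4.250 kΩ, giving V = 7.94 × 4.250/532.3 = 0.063402 V.
Drop = (0.070054 − 0.063402) / 0.070054 = 9.50 %.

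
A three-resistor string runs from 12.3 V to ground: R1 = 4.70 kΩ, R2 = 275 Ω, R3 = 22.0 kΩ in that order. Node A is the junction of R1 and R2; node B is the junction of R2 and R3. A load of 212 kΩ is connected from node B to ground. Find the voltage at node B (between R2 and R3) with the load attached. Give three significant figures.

V ≈ 9.84 V

At node B, R3 is in parallel with the load: R3‖R_L = 19930 Ω.
Below node A the resistance is R2 + (R3‖R_L) = 20210 Ω, so V_A = 12.3 × 20210/24910 = 9.979 V.
Then V_B = V_A × (R3‖R_L)/(R2 + R3‖R_L) = 9.979 × 19930/20210 = 9.84 V.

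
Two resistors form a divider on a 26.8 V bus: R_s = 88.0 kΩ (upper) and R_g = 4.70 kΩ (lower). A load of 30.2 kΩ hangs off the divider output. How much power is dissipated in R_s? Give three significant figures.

P ≈ 7.46 mW

Total resistance from the source is R_s + (R_g‖R_L) = 92.07 kΩ, so I = 26.8/92.07 kΩ = 0.2911 mA.
P = I²·R_s = (0.2911 mA)² × 88.0 kΩ = 7.46 mW.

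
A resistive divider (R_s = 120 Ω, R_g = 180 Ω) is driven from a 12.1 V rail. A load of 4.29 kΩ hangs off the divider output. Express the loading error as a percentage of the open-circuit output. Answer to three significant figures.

1.65 %

The divider's output (Thévenin) resistance is R_s‖R_g = 72.00 Ω.
Fractional drop under load = R_th/(R_th + R_L) = 72.00 / (72.00 + 4290) = 0.01651.
So the output falls by 1.65 %.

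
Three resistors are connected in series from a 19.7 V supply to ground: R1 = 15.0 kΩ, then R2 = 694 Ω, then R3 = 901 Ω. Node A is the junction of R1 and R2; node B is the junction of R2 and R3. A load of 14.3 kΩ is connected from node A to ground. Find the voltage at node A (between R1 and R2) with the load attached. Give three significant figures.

Below node A the series string R2+R3 = 1595 Ω sits in parallel with the 14300 Ω load: 1435 Ω.
V_A = 19.7 × 1435/(15000 + 1435) = 1.72 V.

V ≈ 1.72 V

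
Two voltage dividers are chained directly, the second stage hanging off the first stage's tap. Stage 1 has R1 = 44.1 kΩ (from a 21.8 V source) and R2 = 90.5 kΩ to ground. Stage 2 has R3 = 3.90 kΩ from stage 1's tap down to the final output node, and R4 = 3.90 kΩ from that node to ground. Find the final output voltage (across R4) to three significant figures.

V_out ≈ 1.53 V

Stage 2 presents R3+R4 = 7.800 kΩ as a load on stage 1's tap.
Stage 1's lower leg becomes R2‖(R3+R4) = 7.181 kΩ, so V_mid = 21.8 × 7.181/51.28 = 3.053 V.
Stage 2 is itself unloaded: V_out = V_mid × R4/(R3+R4) = 3.053 × 3.90/7.800 = 1.53 V.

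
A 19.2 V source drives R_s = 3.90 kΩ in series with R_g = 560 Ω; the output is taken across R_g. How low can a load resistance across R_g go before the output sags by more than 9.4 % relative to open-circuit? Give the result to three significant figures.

R_L(min) ≈ 4.72 kΩ

Output resistance R_th = R_s‖R_g = (3900 × 560)/4460 = 489.7 Ω.
The fractional drop is R_th/(R_th + R_L); requiring this ≤ 0.0940 gives R_L ≥ R_th(1/0.0940 − 1) = 489.7 × 9.638 = 4.72 kΩ.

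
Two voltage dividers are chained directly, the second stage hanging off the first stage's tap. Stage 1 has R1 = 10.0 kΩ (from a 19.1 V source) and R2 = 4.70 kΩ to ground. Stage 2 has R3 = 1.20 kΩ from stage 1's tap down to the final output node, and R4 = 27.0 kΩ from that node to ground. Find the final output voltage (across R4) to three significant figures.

V_out ≈ 5.25 V

Stage 2 presents R3+R4 = 28.20 kΩ as a load on stage 1's tap.
Stage 1's lower leg becomes R2‖(R3+R4) = 4.029 kΩ, so V_mid = 19.1 × 4.029/14.03 = 5.485 V.
Stage 2 is itself unloaded: V_out = V_mid × R4/(R3+R4) = 5.485 × 27.0/28.20 = 5.25 V.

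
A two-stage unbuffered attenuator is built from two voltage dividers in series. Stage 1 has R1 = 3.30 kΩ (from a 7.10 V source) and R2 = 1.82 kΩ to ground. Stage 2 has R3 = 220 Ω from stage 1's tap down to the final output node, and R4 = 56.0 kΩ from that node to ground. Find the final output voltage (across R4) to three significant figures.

Stage 2 presents R3+R4 = 56220 Ω as a load on stage 1's tap.
Stage 1's lower leg becomes R2‖(R3+R4) = 1763 Ω, so V_mid = 7.10 × 1763/5063 = 2.472 V.
Stage 2 is itself unloaded: V_out = V_mid × R4/(R3+R4) = 2.472 × 56000/56220 = 2.46 V.

V_out ≈ 2.46 V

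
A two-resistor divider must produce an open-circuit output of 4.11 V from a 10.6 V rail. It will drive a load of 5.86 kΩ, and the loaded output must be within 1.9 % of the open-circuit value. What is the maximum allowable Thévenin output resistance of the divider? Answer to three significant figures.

Loading drop = R_th/(R_th + R_L) ≤ 0.0190, so R_th ≤ R_L · ε/(1−ε) = 5.86 kΩ × 0.0190/0.9810 = 113 Ω.
(Any R1, R2 with R2/(R1+R2) = 0.388 and R1‖R2 ≤ 113 Ω will meet the spec.)

R_th ≤ 113 Ω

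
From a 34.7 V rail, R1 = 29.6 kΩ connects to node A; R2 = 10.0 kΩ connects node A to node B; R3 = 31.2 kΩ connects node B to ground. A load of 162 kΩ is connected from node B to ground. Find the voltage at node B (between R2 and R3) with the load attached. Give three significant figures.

V ≈ 13.8 V

At node B, R3 is in parallel with the load: R3‖R_L = 26.16 kΩ.
Below node A the resistance is R2 + (R3‖R_L) = 36.16 kΩ, so V_A = 34.7 × 36.16/65.76 = 19.08 V.
Then V_B = V_A × (R3‖R_L)/(R2 + R3‖R_L) = 19.08 × 26.16/36.16 = 13.8 V.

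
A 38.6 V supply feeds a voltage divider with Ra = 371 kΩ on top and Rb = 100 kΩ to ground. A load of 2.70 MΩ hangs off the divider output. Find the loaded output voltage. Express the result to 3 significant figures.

The load sits in parallel with Rb: Rb‖R_L = (100 × 2700) / (100 + 2700) = 96.43 kΩ.
V_out = 38.6 × 96.43 / (371 + 96.43) = 38.6 × 96.43/467.4 = 7.96 V.

V_out ≈ 7.96 V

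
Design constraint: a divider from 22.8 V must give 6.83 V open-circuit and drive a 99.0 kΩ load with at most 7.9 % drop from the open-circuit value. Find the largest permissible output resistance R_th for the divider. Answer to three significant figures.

R_th ≤ 8.49 kΩ

Loading drop = R_th/(R_th + R_L) ≤ 0.0790, so R_th ≤ R_L · ε/(1−ε) = 99.0 kΩ × 0.0790/0.9210 = 8.49 kΩ.
(Any R1, R2 with R2/(R1+R2) = 0.300 and R1‖R2 ≤ 8.49 kΩ will meet the spec.)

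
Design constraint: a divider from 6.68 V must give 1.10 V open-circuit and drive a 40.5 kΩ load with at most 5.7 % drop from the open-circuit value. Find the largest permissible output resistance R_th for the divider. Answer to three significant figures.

R_th ≤ 2.45 kΩ

Loading drop = R_th/(R_th + R_L) ≤ 0.0570, so R_th ≤ R_L · ε/(1−ε) = 40.5 kΩ × 0.0570/0.9430 = 2.45 kΩ.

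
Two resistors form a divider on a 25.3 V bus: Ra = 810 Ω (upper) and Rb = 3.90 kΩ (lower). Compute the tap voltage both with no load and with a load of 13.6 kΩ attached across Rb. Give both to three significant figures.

Open-circuit: V = 25.3 × 3900/(810 + 3900) = 20.9 V.
With the load, Rb becomes Rb‖R_L = 3031 Ω, so V = 25.3 × 3031/3841 = 20.0 V.

Unloaded: 20.9 V; loaded: 20.0 V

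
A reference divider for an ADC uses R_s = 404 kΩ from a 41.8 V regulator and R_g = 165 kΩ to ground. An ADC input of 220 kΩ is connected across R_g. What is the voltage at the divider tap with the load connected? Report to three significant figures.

The load sits in parallel with R_g: R_g‖R_L = (165 × 220) / (165 + 220) = 94.29 kΩ.
V_out = 41.8 × 94.29 / (404 + 94.29) = 41.8 × 94.29/498.3 = 7.91 V.

V_out ≈ 7.91 V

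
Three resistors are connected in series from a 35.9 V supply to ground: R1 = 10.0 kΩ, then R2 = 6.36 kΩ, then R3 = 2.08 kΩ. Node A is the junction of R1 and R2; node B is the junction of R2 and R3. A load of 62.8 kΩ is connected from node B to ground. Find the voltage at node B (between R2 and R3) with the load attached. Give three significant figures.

V ≈ 3.93 V

At node B, R3 is in parallel with the load: R3‖R_L = 2.013 kΩ.
Below node A the resistance is R2 + (R3‖R_L) = 8.373 kΩ, so V_A = 35.9 × 8.373/18.37 = 16.36 V.
Then V_B = V_A × (R3‖R_L)/(R2 + R3‖R_L) = 16.36 × 2.013/8.373 = 3.93 V.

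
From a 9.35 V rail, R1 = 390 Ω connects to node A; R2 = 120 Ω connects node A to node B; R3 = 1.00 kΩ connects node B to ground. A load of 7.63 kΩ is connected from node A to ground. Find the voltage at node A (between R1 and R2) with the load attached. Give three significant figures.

Below node A the series string R2+R3 = 1120 Ω sits in parallel with the 7630 Ω load: 976.6 Ω.
V_A = 9.35 × 976.6/(390 + 976.6) = 6.68 V.

V ≈ 6.68 V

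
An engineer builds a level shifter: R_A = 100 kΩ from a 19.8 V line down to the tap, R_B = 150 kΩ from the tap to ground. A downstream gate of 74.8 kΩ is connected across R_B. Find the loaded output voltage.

V_out ≈ 6.59 V

The load sits in parallel with R_B: R_B‖R_L = (150 × 74.8) / (150 + 74.8) = 49.91 kΩ.
V_out = 19.8 × 49.91 / (100 + 49.91) = 19.8 × 49.91/149.9 = 6.59 V.
(Unloaded it would have been 11.9 V.)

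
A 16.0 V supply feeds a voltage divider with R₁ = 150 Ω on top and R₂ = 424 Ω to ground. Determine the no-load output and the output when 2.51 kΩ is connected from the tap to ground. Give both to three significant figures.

Open-circuit: V = 16.0 × 424/(150 + 424) = 11.8 V.
With the load, R₂ becomes R₂‖R_L = 362.7 Ω, so V = 16.0 × 362.7/512.7 = 11.3 V.

Unloaded: 11.8 V; loaded: 11.3 V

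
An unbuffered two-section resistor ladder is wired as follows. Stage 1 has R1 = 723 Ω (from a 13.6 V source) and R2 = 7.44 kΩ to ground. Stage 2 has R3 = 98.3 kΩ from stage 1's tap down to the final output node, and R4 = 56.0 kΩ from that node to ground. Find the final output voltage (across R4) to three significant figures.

V_out ≈ 4.48 V

Stage 2 presents R3+R4 = 154300 Ω as a load on stage 1's tap.
Stage 1's lower leg becomes R2‖(R3+R4) = 7098 Ω, so V_mid = 13.6 × 7098/7821 = 12.34 V.
Stage 2 is itself unloaded: V_out = V_mid × R4/(R3+R4) = 12.34 × 56000/154300 = 4.48 V.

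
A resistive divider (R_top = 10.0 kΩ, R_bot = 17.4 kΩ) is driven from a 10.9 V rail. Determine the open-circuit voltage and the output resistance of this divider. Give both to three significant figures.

V_th is the open-circuit tap voltage: 10.9 × 17.4/(10.0 + 17.4) = 6.92 V.
With the supply zeroed, R_top and R_bot appear in parallel from the tap: R_th = R_top‖R_bot = (10.0 × 17.4)/27.40 = 6.35 kΩ.

V_th = 6.92 V, R_th = 6.35 kΩ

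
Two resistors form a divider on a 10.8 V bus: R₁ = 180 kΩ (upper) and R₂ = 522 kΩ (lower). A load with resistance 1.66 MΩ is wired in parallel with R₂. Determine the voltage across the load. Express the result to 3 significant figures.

V_out ≈ 7.43 V

The load sits in parallel with R₂: R₂‖R_L = (522 × 1660) / (522 + 1660) = 397.1 kΩ.
V_out = 10.8 × 397.1 / (180 + 397.1) = 10.8 × 397.1/577.1 = 7.43 V.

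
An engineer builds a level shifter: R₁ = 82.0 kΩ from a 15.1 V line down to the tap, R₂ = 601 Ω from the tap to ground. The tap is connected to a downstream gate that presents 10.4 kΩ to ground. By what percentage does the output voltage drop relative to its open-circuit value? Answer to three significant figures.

The divider's output (Thévenin) resistance is R₁‖R₂ = 596.6 Ω.
Fractional drop under load = R_th/(R_th + R_L) = 596.6 / (596.6 + 10400) = 0.05426.
So the output falls by 5.43 %.

5.43 %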